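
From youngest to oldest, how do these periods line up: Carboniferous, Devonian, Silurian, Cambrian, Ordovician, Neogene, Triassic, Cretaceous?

Neogene → Cretaceous → Triassic → Carboniferous → Devonian → Silurian → Ordovician → Cambrian

Group by era (each group listed oldest first) — Paleozoic: Cambrian, Ordovician, Silurian, Devonian, Carboniferous; Mesozoic: Triassic, Cretaceous; Cenozoic: Neogene. The eras run Paleozoic → Mesozoic → Cenozoic. Concatenating the groups in that era order and then reversing gives youngest to oldest.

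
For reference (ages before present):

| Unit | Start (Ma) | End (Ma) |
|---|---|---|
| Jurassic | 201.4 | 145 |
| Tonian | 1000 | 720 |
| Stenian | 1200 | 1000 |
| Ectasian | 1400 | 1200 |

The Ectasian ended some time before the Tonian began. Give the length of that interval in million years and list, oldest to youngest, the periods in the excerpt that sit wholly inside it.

The Ectasian closes at 1200 Ma and the Tonian opens at 1000 Ma, so the interval is 1200 − 1000 = 200 Myr.
A period fits inside if it starts at or after 1200 Ma and ends at or before 1000 Ma; oldest first that gives Stenian.

200 million years; Stenian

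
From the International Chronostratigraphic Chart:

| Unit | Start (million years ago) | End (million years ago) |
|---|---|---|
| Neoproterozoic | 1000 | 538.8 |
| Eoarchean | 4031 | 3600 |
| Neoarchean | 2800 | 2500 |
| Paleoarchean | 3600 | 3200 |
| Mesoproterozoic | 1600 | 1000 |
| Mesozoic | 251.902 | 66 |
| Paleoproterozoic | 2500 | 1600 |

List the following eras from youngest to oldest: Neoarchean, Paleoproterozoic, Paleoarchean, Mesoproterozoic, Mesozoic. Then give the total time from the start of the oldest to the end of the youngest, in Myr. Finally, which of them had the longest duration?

Mesozoic → Mesoproterozoic → Paleoproterozoic → Neoarchean → Paleoarchean; total span 3534 Myr; longest is Paleoproterozoic

Start ages (Ma): Paleoarchean 3600, Neoarchean 2800, Paleoproterozoic 2500, Mesoproterozoic 1600, Mesozoic 251.902.
Ordered youngest to oldest: Mesozoic, Mesoproterozoic, Paleoproterozoic, Neoarchean, Paleoarchean.
Span = 3600 − 66 = 3534 Myr.
Durations: Mesoproterozoic 600, Paleoproterozoic 900, Paleoarchean 400, Mesozoic 185.902, Neoarchean 300 → longest is Paleoproterozoic (900 Myr).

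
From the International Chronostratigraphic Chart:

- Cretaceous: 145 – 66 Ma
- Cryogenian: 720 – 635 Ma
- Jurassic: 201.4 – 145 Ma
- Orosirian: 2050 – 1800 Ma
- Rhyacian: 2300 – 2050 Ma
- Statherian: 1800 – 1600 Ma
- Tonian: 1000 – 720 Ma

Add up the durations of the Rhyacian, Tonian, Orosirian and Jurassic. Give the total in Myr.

836.4 million years

Duration is start − end for each: (2300 − 2050) + (1000 − 720) + (2050 − 1800) + (201.4 − 145).
That is 250 + 280 + 250 + 56.4, which totals 836.4 million years.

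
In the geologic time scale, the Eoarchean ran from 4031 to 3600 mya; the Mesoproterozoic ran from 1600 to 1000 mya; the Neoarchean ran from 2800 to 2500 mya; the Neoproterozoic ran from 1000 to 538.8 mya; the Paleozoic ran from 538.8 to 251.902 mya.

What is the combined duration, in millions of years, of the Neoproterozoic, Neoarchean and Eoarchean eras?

Each duration: Neoproterozoic = 461.2; Neoarchean = 300; Eoarchean = 431.
Sum: 461.2 + 300 + 431 = 1192.2 Myr.

1192.2 million years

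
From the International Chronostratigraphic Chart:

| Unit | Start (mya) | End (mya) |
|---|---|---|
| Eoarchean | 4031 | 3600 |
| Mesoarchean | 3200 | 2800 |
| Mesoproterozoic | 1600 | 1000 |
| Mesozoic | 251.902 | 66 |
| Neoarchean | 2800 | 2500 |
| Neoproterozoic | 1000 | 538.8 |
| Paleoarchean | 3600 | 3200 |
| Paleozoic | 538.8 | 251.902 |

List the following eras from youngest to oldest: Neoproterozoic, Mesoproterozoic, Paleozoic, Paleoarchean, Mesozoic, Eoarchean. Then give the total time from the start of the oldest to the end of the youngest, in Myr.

From the excerpt: Neoproterozoic 1000–538.8; Mesoproterozoic 1600–1000; Paleozoic 538.8–251.902; Paleoarchean 3600–3200; Mesozoic 251.902–66; Eoarchean 4031–3600 (Ma).
Larger Ma is earlier, so the oldest is Eoarchean and the youngest is Mesozoic; youngest to oldest: Mesozoic, Paleozoic, Neoproterozoic, Mesoproterozoic, Paleoarchean, Eoarchean.
Oldest start 4031 minus youngest end 66 gives 3965 Myr overall.

Mesozoic, Paleozoic, Neoproterozoic, Mesoproterozoic, Paleoarchean, Eoarchean; total span 3965 Myr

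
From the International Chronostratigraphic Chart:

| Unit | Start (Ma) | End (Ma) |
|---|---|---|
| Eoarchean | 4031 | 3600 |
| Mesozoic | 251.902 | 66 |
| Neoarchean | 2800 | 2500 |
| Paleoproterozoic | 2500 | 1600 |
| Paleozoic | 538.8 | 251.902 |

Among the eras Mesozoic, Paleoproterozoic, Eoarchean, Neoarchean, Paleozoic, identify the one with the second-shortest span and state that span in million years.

Paleozoic, 286.898 million years

Start − end for each: Mesozoic 251.902 − 66 = 185.902; Paleoproterozoic 2500 − 1600 = 900; Eoarchean 4031 − 3600 = 431; Neoarchean 2800 − 2500 = 300; Paleozoic 538.8 − 251.902 = 286.898.
Ranking these from shortest: Mesozoic < Paleozoic < Neoarchean < Eoarchean < Paleoproterozoic.
Position 2 in that ranking is Paleozoic, which lasted 286.898 Myr.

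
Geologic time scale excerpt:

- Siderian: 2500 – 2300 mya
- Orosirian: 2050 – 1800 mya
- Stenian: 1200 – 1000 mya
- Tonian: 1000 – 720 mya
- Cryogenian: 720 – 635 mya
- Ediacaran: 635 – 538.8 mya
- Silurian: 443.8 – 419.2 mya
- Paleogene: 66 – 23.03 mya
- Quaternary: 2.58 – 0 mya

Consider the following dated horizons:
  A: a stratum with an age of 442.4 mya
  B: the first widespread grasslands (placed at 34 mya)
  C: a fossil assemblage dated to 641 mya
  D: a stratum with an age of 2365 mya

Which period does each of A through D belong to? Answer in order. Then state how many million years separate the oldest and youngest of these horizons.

A — Silurian; B — Paleogene; C — Cryogenian; D — Siderian; span 2331 million years

A: 442.4 Ma lies in 443.8–419.2 Ma, so Silurian.
B: 34 Ma lies in 66–23.03 Ma, so Paleogene.
C: 641 Ma lies in 720–635 Ma, so Cryogenian.
D: 2365 Ma lies in 2500–2300 Ma, so Siderian.
Oldest = 2365 Ma, youngest = 34 Ma → span 2331 Myr.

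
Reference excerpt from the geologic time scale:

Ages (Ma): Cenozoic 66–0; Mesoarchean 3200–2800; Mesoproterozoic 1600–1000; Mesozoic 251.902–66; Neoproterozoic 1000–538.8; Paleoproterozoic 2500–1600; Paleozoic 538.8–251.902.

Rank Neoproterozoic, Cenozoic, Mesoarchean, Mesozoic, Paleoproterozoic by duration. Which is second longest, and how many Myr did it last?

Durations: Neoproterozoic 461.2; Cenozoic 66; Mesoarchean 400; Mesozoic 185.902; Paleoproterozoic 900 Myr.
Sorted longest-first: Paleoproterozoic (900), Neoproterozoic (461.2), Mesoarchean (400), Mesozoic (185.902), Cenozoic (66).
The second longest is Neoproterozoic at 461.2 Myr.

Neoproterozoic, 461.2 million years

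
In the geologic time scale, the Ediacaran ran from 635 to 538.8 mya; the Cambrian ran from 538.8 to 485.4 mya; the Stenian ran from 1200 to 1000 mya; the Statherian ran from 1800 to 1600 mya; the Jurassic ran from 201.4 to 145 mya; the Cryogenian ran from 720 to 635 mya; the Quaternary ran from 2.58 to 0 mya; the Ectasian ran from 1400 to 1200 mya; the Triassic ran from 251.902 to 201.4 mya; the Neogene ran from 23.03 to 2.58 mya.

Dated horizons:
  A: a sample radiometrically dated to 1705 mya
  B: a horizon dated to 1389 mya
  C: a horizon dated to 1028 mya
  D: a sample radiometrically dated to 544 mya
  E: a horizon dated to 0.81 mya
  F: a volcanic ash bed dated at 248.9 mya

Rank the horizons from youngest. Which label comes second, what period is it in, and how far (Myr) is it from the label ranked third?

Sorted youngest-first by Ma: E (0.81), F (248.9), D (544), C (1028), B (1389), A (1705).
The second youngest is F at 248.9 Ma, which lies in 251.902–201.4 Ma: the Triassic.
The third youngest is D at 544 Ma; separation = |248.9 − 544| = 295.1 Myr.

F, in the Triassic; 295.1 million years to D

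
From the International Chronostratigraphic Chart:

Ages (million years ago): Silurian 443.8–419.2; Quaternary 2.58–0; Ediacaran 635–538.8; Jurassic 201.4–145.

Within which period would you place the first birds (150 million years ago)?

150 Ma lies between 201.4 and 145 Ma, so it falls in the Jurassic.

Jurassic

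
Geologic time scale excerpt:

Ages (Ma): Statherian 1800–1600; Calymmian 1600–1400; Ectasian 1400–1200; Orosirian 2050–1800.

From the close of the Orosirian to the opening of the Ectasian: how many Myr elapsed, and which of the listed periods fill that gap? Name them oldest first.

The Orosirian closes at 1800 Ma and the Ectasian opens at 1400 Ma, so the interval is 1800 − 1400 = 400 Myr.
A period fits inside if it starts at or after 1800 Ma and ends at or before 1400 Ma; oldest first that gives Statherian, Calymmian.

400 million years; Statherian, Calymmian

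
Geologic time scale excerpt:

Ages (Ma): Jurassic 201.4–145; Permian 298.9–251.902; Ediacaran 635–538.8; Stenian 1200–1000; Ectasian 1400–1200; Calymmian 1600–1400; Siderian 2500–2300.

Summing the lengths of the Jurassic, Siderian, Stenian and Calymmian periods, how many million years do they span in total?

Duration is start − end for each: (201.4 − 145) + (2500 − 2300) + (1200 − 1000) + (1600 − 1400).
That is 56.4 + 200 + 200 + 200, which totals 656.4 million years.

656.4 million years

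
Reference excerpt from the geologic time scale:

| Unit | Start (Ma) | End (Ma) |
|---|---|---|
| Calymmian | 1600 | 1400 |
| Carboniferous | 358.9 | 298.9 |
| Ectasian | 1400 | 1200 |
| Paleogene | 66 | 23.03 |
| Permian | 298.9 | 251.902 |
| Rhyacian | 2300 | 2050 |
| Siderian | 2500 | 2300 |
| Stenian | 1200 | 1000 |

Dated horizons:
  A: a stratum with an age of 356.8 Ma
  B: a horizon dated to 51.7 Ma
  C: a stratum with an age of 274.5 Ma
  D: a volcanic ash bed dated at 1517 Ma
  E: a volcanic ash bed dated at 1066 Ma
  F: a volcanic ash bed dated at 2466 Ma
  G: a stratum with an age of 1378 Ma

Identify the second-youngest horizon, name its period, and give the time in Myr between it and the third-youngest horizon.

Smaller Ma means younger, so youngest first: B 51.7 < C 274.5 < A 356.8 < E 1066 < G 1378 < D 1517 < F 2466.
Counting 2 along gives C (274.5 Ma); the excerpt puts that inside the Permian, 298.9–251.902 Ma.
Next in line is A (356.8 Ma), and 356.8 − 274.5 = 82.3 Myr.

C, in the Permian; 82.3 million years to A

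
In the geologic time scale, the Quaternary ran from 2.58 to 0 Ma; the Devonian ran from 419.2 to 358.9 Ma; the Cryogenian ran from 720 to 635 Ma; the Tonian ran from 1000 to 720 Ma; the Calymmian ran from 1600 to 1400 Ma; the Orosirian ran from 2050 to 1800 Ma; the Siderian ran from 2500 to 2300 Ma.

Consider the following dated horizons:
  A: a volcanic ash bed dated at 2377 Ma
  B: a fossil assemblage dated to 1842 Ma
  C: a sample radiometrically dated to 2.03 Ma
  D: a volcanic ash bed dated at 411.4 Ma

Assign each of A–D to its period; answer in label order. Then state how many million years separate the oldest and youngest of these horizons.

Match each age against the start–end ranges in the excerpt: A = 2377 Ma → Siderian (2500–2300); B = 1842 Ma → Orosirian (2050–1800); C = 2.03 Ma → Quaternary (2.58–0); D = 411.4 Ma → Devonian (419.2–358.9).
The largest age is 2377 Ma and the smallest is 2.03 Ma; their difference is 2374.97 Myr.

A — Siderian; B — Orosirian; C — Quaternary; D — Devonian; span 2374.97 million years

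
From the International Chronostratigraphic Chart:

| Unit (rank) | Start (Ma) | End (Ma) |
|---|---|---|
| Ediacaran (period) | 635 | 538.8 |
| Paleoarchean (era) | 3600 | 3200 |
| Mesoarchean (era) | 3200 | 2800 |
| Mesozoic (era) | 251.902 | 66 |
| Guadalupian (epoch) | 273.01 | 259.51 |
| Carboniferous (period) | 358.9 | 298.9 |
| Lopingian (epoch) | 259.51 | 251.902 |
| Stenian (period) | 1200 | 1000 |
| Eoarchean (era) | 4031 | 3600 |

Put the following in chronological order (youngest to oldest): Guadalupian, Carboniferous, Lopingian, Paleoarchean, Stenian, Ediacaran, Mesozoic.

Mesozoic, Lopingian, Guadalupian, Carboniferous, Ediacaran, Stenian, Paleoarchean

Sorting by start age (ascending Ma, since larger Ma = older): Mesozoic start 251.902, Lopingian start 259.51, Guadalupian start 273.01, Carboniferous start 358.9, Ediacaran start 635, Stenian start 1200, Paleoarchean start 3600.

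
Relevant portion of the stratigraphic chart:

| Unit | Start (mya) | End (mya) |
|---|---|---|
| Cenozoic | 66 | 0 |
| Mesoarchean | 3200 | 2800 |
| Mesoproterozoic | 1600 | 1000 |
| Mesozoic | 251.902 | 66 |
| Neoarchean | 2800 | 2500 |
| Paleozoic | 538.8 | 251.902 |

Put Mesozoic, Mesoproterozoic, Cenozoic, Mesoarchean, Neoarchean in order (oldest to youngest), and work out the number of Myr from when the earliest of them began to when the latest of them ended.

From the excerpt: Mesozoic 251.902–66; Mesoproterozoic 1600–1000; Cenozoic 66–0; Mesoarchean 3200–2800; Neoarchean 2800–2500 (Ma).
Larger Ma is earlier, so the oldest is Mesoarchean and the youngest is Cenozoic; oldest to youngest: Mesoarchean, Neoarchean, Mesoproterozoic, Mesozoic, Cenozoic.
Oldest start 3200 minus youngest end 0 gives 3200 Myr overall.

Mesoarchean, Neoarchean, Mesoproterozoic, Mesozoic, Cenozoic; total span 3200 Myr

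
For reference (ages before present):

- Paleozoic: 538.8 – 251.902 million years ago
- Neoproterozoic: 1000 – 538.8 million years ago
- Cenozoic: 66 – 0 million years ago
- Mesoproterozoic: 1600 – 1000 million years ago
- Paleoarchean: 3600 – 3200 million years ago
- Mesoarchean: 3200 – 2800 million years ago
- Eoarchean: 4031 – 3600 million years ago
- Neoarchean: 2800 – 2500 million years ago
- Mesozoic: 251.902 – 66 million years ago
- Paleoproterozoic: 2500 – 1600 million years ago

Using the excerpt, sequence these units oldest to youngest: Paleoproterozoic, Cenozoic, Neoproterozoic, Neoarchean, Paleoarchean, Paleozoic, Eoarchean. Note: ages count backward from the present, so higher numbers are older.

Eoarchean → Paleoarchean → Neoarchean → Paleoproterozoic → Neoproterozoic → Paleozoic → Cenozoic

Sorting by start age (descending Ma, since larger Ma = older): Eoarchean start 4031, Paleoarchean start 3600, Neoarchean start 2800, Paleoproterozoic start 2500, Neoproterozoic start 1000, Paleozoic start 538.8, Cenozoic start 66.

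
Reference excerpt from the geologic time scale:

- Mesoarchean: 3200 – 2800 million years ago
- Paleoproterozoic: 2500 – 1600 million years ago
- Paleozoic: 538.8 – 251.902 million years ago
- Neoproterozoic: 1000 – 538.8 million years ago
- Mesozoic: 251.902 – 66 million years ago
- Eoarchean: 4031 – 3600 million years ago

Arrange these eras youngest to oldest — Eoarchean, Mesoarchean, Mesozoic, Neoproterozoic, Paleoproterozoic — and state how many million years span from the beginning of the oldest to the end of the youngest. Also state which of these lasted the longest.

From the excerpt: Eoarchean 4031–3600; Mesoarchean 3200–2800; Mesozoic 251.902–66; Neoproterozoic 1000–538.8; Paleoproterozoic 2500–1600 (Ma).
Larger Ma is earlier, so the oldest is Eoarchean and the youngest is Mesozoic; youngest to oldest: Mesozoic, Neoproterozoic, Paleoproterozoic, Mesoarchean, Eoarchean.
Oldest start 4031 minus youngest end 66 gives 3965 Myr overall.
Individual lengths (start − end): Paleoproterozoic 900; Mesozoic 185.902; Mesoarchean 400; Eoarchean 431; Neoproterozoic 461.2. The largest is Paleoproterozoic at 900 Myr.

Mesozoic → Neoproterozoic → Paleoproterozoic → Mesoarchean → Eoarchean; total span 3965 Myr; longest is Paleoproterozoic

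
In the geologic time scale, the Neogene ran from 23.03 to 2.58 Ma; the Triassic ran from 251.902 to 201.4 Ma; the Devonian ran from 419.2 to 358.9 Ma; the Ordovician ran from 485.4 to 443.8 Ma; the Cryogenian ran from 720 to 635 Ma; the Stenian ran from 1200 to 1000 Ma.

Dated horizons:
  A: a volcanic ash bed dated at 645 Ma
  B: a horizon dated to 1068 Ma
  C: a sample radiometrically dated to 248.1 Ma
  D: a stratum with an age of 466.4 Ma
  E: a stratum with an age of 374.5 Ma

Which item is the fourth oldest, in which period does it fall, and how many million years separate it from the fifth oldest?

Sorted oldest-first by Ma: B (1068), A (645), D (466.4), E (374.5), C (248.1).
The fourth oldest is E at 374.5 Ma, which lies in 419.2–358.9 Ma: the Devonian.
The fifth oldest is C at 248.1 Ma; separation = |374.5 − 248.1| = 126.4 Myr.

E, in the Devonian; 126.4 million years to C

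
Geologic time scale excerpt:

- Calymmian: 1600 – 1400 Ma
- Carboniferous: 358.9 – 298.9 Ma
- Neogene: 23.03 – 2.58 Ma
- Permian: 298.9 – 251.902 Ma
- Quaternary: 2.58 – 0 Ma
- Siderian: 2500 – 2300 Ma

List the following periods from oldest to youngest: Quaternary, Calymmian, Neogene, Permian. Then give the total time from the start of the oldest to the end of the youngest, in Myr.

Calymmian → Permian → Neogene → Quaternary; total span 1600 Myr

Start ages (Ma): Calymmian 1600, Permian 298.9, Neogene 23.03, Quaternary 2.58.
Ordered oldest to youngest: Calymmian, Permian, Neogene, Quaternary.
Span = 1600 − 0 = 1600 Myr.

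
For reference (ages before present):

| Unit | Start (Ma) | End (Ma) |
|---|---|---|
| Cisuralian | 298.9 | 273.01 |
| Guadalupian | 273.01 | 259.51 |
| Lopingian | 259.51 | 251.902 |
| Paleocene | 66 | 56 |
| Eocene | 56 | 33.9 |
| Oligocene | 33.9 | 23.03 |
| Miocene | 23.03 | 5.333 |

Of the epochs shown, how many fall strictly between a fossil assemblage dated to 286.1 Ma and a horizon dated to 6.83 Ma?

The older date is 286.1 Ma and the younger is 6.83 Ma.
Epochs with start < 286.1 and end > 6.83 Ma: Guadalupian (273.01–259.51), Lopingian (259.51–251.902), Paleocene (66–56), Eocene (56–33.9), Oligocene (33.9–23.03).
That is 5 complete epochs.

5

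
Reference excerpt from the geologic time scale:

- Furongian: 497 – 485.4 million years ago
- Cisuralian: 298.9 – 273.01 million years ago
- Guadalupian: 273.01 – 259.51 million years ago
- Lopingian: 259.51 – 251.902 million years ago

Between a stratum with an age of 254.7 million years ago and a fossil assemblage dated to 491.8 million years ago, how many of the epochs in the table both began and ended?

2

491.8 Ma sits inside the Furongian (497–485.4) and 254.7 Ma inside the Lopingian (259.51–251.902); neither of those is wholly between the two dates.
The listed epochs lying completely between them are Cisuralian, Guadalupian — 2 in all.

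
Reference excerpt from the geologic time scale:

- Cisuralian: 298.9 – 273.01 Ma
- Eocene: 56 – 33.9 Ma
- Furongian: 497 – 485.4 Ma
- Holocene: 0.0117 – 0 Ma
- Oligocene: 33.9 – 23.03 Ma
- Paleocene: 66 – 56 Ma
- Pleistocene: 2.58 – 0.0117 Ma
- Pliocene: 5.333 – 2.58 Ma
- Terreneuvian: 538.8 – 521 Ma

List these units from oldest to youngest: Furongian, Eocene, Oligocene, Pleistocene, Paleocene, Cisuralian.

Furongian → Cisuralian → Paleocene → Eocene → Oligocene → Pleistocene

Read off each span (Ma): Furongian 497–485.4; Eocene 56–33.9; Oligocene 33.9–23.03; Pleistocene 2.58–0.0117; Paleocene 66–56; Cisuralian 298.9–273.01.
Larger Ma is older, so oldest→youngest is Furongian, Cisuralian, Paleocene, Eocene, Oligocene, Pleistocene.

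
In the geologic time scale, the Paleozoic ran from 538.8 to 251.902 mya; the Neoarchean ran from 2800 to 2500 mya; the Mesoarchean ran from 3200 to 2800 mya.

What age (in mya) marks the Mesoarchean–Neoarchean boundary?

2800 mya

The Mesoarchean ends and the Neoarchean begins at 2800 mya.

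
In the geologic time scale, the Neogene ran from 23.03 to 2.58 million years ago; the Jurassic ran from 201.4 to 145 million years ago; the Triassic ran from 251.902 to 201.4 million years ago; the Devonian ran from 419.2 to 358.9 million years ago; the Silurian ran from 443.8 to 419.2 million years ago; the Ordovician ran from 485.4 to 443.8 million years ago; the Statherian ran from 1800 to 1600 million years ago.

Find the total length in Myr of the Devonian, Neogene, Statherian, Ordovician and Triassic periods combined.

Duration is start − end for each: (419.2 − 358.9) + (23.03 − 2.58) + (1800 − 1600) + (485.4 − 443.8) + (251.902 − 201.4).
That is 60.3 + 20.45 + 200 + 41.6 + 50.502, which totals 372.852 million years.

372.852 million years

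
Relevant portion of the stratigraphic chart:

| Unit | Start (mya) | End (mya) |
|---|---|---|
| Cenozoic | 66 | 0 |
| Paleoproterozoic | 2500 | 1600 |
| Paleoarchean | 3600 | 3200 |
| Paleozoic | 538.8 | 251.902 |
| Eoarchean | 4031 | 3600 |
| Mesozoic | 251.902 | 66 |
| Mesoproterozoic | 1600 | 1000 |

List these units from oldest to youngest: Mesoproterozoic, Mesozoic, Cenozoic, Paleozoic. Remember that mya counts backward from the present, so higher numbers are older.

The oldest of these is Mesoproterozoic (starts 1600 Ma) and the youngest is Cenozoic (ends 0 Ma).
In between, by decreasing start age: Paleozoic (538.8), Mesozoic (251.902).

Mesoproterozoic, Paleozoic, Mesozoic, Cenozoic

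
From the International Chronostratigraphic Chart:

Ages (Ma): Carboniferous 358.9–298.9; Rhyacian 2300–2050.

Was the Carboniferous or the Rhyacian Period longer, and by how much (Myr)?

Rhyacian, by 190 million years

Carboniferous: 358.9 − 298.9 = 60 Myr.
Rhyacian: 2300 − 2050 = 250 Myr.
Difference: 250 − 60 = 190 Myr, so the Rhyacian was longer.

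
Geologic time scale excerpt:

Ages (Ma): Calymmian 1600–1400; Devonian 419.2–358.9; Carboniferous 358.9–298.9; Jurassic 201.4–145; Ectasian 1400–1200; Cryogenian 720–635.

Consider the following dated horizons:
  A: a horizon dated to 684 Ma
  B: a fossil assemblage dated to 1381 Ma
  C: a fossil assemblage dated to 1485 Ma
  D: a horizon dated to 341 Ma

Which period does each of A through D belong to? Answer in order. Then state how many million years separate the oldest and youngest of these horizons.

A: 684 Ma lies in 720–635 Ma, so Cryogenian.
B: 1381 Ma lies in 1400–1200 Ma, so Ectasian.
C: 1485 Ma lies in 1600–1400 Ma, so Calymmian.
D: 341 Ma lies in 358.9–298.9 Ma, so Carboniferous.
Oldest = 1485 Ma, youngest = 341 Ma → span 1144 Myr.

A — Cryogenian; B — Ectasian; C — Calymmian; D — Carboniferous; span 1144 million years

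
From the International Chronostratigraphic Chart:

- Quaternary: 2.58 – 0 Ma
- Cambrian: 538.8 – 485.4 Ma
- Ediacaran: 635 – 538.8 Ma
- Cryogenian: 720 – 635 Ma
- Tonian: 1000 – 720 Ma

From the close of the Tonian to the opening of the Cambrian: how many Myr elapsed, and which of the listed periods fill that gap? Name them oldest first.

The Tonian closes at 720 Ma and the Cambrian opens at 538.8 Ma, so the interval is 720 − 538.8 = 181.2 Myr.
A period fits inside if it starts at or after 720 Ma and ends at or before 538.8 Ma; oldest first that gives Cryogenian, Ediacaran.

181.2 million years; Cryogenian, Ediacaran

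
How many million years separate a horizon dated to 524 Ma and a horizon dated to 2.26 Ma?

524 − 2.26 = 521.74 million years.

521.74 million years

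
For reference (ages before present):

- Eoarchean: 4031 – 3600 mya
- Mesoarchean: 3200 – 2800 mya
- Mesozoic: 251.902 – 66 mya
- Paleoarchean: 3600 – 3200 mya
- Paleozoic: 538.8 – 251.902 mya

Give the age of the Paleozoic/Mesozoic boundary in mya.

251.902 mya

The Paleozoic ends and the Mesozoic begins at 251.902 mya.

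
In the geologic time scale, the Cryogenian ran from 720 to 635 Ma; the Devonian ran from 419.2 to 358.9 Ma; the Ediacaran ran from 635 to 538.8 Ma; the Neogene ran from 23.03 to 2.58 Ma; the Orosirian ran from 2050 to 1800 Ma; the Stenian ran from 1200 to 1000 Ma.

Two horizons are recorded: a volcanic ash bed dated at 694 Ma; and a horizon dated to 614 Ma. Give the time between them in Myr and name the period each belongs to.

Elapsed time: 694 − 614 = 80 Myr.
694 Ma lies within 720–635 Ma: Cryogenian.
614 Ma lies within 635–538.8 Ma: Ediacaran.

80 million years apart; the first in the Cryogenian, the second in the Ediacaran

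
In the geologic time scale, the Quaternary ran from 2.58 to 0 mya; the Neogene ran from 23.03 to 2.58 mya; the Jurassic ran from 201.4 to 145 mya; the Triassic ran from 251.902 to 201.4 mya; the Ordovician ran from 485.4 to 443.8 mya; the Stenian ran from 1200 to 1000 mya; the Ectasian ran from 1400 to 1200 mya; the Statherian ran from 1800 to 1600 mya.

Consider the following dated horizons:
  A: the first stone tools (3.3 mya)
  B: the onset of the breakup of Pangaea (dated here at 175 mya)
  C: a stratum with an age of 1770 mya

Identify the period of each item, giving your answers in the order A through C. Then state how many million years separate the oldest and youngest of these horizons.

A: 3.3 Ma lies in 23.03–2.58 Ma, so Neogene.
B: 175 Ma lies in 201.4–145 Ma, so Jurassic.
C: 1770 Ma lies in 1800–1600 Ma, so Statherian.
Oldest = 1770 Ma, youngest = 3.3 Ma → span 1766.7 Myr.

A — Neogene; B — Jurassic; C — Statherian; span 1766.7 million years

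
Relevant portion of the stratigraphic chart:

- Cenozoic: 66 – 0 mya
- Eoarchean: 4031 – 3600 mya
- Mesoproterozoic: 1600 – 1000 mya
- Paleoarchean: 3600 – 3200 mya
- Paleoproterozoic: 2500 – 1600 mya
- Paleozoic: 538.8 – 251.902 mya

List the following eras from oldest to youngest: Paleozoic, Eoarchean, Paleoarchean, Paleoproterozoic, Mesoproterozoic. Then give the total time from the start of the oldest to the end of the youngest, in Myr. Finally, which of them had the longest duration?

From the excerpt: Paleozoic 538.8–251.902; Eoarchean 4031–3600; Paleoarchean 3600–3200; Paleoproterozoic 2500–1600; Mesoproterozoic 1600–1000 (Ma).
Larger Ma is earlier, so the oldest is Eoarchean and the youngest is Paleozoic; oldest to youngest: Eoarchean, Paleoarchean, Paleoproterozoic, Mesoproterozoic, Paleozoic.
Oldest start 4031 minus youngest end 251.902 gives 3779.098 Myr overall.
Individual lengths (start − end): Paleoproterozoic 900; Paleoarchean 400; Eoarchean 431; Paleozoic 286.898; Mesoproterozoic 600. The largest is Paleoproterozoic at 900 Myr.

Eoarchean, Paleoarchean, Paleoproterozoic, Mesoproterozoic, Paleozoic; total span 3779.098 Myr; longest is Paleoproterozoic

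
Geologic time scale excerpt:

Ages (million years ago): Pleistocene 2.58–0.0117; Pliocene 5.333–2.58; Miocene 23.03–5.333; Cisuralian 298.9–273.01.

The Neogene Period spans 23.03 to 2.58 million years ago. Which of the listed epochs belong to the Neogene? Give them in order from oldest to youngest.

Epochs with both bounds inside 23.03–2.58 Ma: Miocene (23.03–5.333), Pliocene (5.333–2.58).

Miocene, Pliocene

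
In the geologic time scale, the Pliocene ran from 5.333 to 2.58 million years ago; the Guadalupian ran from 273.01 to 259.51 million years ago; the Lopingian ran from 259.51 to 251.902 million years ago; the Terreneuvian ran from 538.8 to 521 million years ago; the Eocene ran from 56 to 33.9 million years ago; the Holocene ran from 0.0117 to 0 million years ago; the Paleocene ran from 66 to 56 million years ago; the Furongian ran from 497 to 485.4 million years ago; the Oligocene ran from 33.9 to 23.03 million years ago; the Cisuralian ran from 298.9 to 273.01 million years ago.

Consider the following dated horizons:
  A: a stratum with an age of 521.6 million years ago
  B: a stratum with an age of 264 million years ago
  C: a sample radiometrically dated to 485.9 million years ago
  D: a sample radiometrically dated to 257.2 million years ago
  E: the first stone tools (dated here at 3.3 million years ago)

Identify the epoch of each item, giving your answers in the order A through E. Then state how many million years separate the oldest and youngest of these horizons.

A — Terreneuvian; B — Guadalupian; C — Furongian; D — Lopingian; E — Pliocene; span 518.3 million years

Match each age against the start–end ranges in the excerpt: A = 521.6 Ma → Terreneuvian (538.8–521); B = 264 Ma → Guadalupian (273.01–259.51); C = 485.9 Ma → Furongian (497–485.4); D = 257.2 Ma → Lopingian (259.51–251.902); E = 3.3 Ma → Pliocene (5.333–2.58).
The largest age is 521.6 Ma and the smallest is 3.3 Ma; their difference is 518.3 Myr.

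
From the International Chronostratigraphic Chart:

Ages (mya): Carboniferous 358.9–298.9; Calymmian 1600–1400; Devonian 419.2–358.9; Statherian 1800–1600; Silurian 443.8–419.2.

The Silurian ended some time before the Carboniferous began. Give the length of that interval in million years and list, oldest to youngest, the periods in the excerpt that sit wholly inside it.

60.3 million years; Devonian

End of Silurian = 419.2 Ma; start of Carboniferous = 358.9 Ma.
Gap = 419.2 − 358.9 = 60.3 Myr.
Periods wholly inside 419.2–358.9 Ma: Devonian (419.2–358.9).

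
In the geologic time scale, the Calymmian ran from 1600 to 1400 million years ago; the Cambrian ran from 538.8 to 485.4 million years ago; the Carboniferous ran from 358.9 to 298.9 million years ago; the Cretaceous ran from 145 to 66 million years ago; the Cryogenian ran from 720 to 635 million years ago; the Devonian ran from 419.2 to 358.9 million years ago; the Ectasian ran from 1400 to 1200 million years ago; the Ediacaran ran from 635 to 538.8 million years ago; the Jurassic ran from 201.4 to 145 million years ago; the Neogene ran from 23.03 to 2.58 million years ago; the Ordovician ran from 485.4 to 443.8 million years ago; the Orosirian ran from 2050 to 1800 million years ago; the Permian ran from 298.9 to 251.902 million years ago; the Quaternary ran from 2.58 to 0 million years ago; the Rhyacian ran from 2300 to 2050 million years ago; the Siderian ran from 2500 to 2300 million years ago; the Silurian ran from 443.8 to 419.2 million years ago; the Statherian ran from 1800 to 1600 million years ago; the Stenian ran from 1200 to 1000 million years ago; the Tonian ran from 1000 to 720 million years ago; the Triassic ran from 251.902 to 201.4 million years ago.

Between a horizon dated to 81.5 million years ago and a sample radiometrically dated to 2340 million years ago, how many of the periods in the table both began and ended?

2340 Ma sits inside the Siderian (2500–2300) and 81.5 Ma inside the Cretaceous (145–66); neither of those is wholly between the two dates.
The listed periods lying completely between them are Rhyacian, Orosirian, Statherian, Calymmian, Ectasian, Stenian, Tonian, Cryogenian, Ediacaran, Cambrian, Ordovician, Silurian, Devonian, Carboniferous, Permian, Triassic, Jurassic — 17 in all.

17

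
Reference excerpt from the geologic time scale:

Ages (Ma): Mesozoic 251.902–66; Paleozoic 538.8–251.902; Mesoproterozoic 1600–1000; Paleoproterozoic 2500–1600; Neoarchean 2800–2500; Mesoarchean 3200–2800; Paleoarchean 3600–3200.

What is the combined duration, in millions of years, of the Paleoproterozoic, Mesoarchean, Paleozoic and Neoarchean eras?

Each duration: Paleoproterozoic = 900; Mesoarchean = 400; Paleozoic = 286.898; Neoarchean = 300.
Sum: 900 + 400 + 286.898 + 300 = 1886.898 Myr.

1886.898 million years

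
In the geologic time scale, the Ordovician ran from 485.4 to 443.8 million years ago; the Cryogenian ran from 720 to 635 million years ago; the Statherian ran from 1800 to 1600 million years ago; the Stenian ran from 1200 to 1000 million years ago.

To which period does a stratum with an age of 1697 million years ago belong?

Statherian

1697 Ma lies between 1800 and 1600 Ma, so it falls in the Statherian.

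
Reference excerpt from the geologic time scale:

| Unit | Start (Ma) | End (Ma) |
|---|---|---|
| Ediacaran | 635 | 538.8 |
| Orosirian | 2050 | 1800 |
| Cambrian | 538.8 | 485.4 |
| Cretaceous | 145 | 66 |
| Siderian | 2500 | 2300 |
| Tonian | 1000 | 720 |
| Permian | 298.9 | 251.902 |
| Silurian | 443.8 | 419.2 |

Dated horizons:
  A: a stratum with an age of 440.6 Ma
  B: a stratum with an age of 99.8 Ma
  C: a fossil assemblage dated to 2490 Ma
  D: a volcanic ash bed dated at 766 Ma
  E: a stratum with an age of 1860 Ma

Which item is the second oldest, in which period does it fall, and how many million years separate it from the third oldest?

Sorted oldest-first by Ma: C (2490), E (1860), D (766), A (440.6), B (99.8).
The second oldest is E at 1860 Ma, which lies in 2050–1800 Ma: the Orosirian.
The third oldest is D at 766 Ma; separation = |1860 − 766| = 1094 Myr.

E, in the Orosirian; 1094 million years to D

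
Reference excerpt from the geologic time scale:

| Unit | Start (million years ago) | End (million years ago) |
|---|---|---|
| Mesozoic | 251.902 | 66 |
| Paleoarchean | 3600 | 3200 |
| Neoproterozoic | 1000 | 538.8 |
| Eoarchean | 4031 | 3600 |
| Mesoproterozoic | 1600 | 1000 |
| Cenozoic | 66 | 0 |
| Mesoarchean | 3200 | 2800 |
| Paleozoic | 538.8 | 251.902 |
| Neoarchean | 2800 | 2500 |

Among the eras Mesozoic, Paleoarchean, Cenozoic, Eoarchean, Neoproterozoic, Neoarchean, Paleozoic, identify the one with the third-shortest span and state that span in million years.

Paleozoic, 286.898 million years

Start − end for each: Mesozoic 251.902 − 66 = 185.902; Paleoarchean 3600 − 3200 = 400; Cenozoic 66 − 0 = 66; Eoarchean 4031 − 3600 = 431; Neoproterozoic 1000 − 538.8 = 461.2; Neoarchean 2800 − 2500 = 300; Paleozoic 538.8 − 251.902 = 286.898.
Ranking these from shortest: Cenozoic < Mesozoic < Paleozoic < Neoarchean < Paleoarchean < Eoarchean < Neoproterozoic.
Position 3 in that ranking is Paleozoic, which lasted 286.898 Myr.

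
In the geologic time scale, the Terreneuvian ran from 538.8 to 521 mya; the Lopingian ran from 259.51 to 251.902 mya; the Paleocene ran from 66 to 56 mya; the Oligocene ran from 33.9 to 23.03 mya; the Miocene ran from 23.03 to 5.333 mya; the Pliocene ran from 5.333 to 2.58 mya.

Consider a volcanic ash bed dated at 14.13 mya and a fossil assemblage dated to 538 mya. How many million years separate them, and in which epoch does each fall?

523.87 million years apart; the first in the Miocene, the second in the Terreneuvian

Elapsed time: 538 − 14.13 = 523.87 Myr.
14.13 Ma lies within 23.03–5.333 Ma: Miocene.
538 Ma lies within 538.8–521 Ma: Terreneuvian.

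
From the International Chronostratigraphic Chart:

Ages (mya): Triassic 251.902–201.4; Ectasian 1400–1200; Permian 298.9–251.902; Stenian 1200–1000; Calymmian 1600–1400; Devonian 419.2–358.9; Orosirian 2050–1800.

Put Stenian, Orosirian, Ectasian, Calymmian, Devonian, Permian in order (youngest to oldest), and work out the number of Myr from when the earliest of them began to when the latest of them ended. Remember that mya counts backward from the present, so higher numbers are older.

From the excerpt: Stenian 1200–1000; Orosirian 2050–1800; Ectasian 1400–1200; Calymmian 1600–1400; Devonian 419.2–358.9; Permian 298.9–251.902 (Ma).
Larger Ma is earlier, so the oldest is Orosirian and the youngest is Permian; youngest to oldest: Permian, Devonian, Stenian, Ectasian, Calymmian, Orosirian.
Oldest start 2050 minus youngest end 251.902 gives 1798.098 Myr overall.

Permian → Devonian → Stenian → Ectasian → Calymmian → Orosirian; total span 1798.098 Myr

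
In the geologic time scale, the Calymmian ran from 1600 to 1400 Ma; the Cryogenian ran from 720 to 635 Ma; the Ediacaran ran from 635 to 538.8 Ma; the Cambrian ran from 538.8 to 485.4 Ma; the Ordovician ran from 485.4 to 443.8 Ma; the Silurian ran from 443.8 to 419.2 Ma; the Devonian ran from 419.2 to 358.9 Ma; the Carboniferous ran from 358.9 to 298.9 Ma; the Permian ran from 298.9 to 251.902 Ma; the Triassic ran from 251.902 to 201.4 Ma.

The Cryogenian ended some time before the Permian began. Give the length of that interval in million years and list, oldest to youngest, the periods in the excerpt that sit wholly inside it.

End of Cryogenian = 635 Ma; start of Permian = 298.9 Ma.
Gap = 635 − 298.9 = 336.1 Myr.
Periods wholly inside 635–298.9 Ma: Ediacaran (635–538.8), Cambrian (538.8–485.4), Ordovician (485.4–443.8), Silurian (443.8–419.2), Devonian (419.2–358.9), Carboniferous (358.9–298.9).

336.1 million years; Ediacaran, Cambrian, Ordovician, Silurian, Devonian, Carboniferous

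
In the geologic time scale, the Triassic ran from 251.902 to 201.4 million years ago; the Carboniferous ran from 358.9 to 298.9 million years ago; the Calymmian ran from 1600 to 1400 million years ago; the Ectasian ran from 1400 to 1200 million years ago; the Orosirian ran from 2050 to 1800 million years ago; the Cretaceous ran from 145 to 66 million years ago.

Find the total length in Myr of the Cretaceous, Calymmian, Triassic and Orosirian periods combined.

Duration is start − end for each: (145 − 66) + (1600 − 1400) + (251.902 − 201.4) + (2050 − 1800).
That is 79 + 200 + 50.502 + 250, which totals 579.502 million years.

579.502 million years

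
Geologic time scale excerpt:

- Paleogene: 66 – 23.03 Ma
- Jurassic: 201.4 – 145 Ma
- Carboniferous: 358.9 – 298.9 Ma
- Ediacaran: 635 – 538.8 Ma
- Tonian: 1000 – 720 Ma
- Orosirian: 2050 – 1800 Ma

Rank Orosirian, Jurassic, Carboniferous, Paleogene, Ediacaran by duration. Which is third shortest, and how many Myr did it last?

Durations: Orosirian 250; Jurassic 56.4; Carboniferous 60; Paleogene 42.97; Ediacaran 96.2 Myr.
Sorted shortest-first: Paleogene (42.97), Jurassic (56.4), Carboniferous (60), Ediacaran (96.2), Orosirian (250).
The third shortest is Carboniferous at 60 Myr.

Carboniferous, 60 million years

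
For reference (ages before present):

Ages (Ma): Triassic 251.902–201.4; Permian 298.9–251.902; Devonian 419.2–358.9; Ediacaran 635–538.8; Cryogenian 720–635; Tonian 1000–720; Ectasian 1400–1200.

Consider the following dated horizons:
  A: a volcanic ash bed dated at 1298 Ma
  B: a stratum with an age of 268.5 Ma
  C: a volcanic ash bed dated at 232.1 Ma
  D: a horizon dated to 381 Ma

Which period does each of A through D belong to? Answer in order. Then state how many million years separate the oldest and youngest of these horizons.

Match each age against the start–end ranges in the excerpt: A = 1298 Ma → Ectasian (1400–1200); B = 268.5 Ma → Permian (298.9–251.902); C = 232.1 Ma → Triassic (251.902–201.4); D = 381 Ma → Devonian (419.2–358.9).
The largest age is 1298 Ma and the smallest is 232.1 Ma; their difference is 1065.9 Myr.

A — Ectasian; B — Permian; C — Triassic; D — Devonian; span 1065.9 million years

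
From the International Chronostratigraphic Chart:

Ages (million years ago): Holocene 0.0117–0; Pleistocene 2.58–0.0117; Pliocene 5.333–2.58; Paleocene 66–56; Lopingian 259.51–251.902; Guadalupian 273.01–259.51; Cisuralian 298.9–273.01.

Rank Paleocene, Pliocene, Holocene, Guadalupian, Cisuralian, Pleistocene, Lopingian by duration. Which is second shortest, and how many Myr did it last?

Start − end for each: Paleocene 66 − 56 = 10; Pliocene 5.333 − 2.58 = 2.753; Holocene 0.0117 − 0 = 0.0117; Guadalupian 273.01 − 259.51 = 13.5; Cisuralian 298.9 − 273.01 = 25.89; Pleistocene 2.58 − 0.0117 = 2.5683; Lopingian 259.51 − 251.902 = 7.608.
Ranking these from shortest: Holocene < Pleistocene < Pliocene < Lopingian < Paleocene < Guadalupian < Cisuralian.
Position 2 in that ranking is Pleistocene, which lasted 2.5683 Myr.

Pleistocene, 2.5683 million years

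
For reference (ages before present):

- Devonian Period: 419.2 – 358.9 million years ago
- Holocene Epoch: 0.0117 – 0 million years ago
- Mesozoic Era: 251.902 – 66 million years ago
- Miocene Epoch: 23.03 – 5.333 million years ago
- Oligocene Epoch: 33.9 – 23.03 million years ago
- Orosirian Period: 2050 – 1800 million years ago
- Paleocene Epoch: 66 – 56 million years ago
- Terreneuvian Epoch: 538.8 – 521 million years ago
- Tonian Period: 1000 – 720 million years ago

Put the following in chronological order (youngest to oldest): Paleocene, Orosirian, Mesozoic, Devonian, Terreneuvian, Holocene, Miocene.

Read off each span (Ma): Paleocene 66–56; Orosirian 2050–1800; Mesozoic 251.902–66; Devonian 419.2–358.9; Terreneuvian 538.8–521; Holocene 0.0117–0; Miocene 23.03–5.333.
Larger Ma is older, so oldest→youngest is Orosirian, Terreneuvian, Devonian, Mesozoic, Paleocene, Miocene, Holocene; reverse it for youngest→oldest.

Holocene, Miocene, Paleocene, Mesozoic, Devonian, Terreneuvian, Orosirian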